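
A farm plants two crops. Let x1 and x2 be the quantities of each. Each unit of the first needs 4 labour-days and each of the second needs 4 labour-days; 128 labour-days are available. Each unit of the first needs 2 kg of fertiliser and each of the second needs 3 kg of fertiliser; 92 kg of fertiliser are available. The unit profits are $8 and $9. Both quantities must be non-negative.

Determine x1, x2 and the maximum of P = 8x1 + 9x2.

Feasible corners and P = 8x1 + 9x2:
  (0, 0) → P = 0
  (0, 92/3) → P = 276
  (32, 0) → P = 256
  (4, 28) → P = 284

At the optimal vertex, 4x1 + 4x2 = 128 and 2x1 + 3x2 = 92.
Solving simultaneously gives x1 = 4, x2 = 28.

x1 = 4, x2 = 28, maximum P = 284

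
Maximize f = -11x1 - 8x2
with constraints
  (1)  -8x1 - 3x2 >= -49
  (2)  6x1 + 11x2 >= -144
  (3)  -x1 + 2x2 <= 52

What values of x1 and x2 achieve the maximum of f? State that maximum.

x1 = -860/23, x2 = 168/23, maximum f = 8116/23

Corner points and f = -11x1 - 8x2:
  (971/70, -723/35) → f = 887/70
  (-58/19, 465/19) → f = -3082/19
  (-860/23, 168/23) → f = 8116/23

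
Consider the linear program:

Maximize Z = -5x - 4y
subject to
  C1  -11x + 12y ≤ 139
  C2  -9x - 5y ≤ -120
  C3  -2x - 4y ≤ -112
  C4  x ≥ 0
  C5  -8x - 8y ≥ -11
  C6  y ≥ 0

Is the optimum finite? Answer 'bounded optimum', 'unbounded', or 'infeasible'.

infeasible

The boundaries -11x + 12y = 139 and -2x - 4y = -112 meet at (197/17, 755/34), but that point violates -8x - 8y ≥ -11. Every candidate vertex is excluded by some other constraint, so the feasible region is empty.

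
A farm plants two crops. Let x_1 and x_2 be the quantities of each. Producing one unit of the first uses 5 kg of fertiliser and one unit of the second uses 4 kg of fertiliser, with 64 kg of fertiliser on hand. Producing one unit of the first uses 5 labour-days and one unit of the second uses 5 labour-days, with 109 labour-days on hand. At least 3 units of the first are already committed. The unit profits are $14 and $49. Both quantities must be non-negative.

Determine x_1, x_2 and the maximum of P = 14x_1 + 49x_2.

x_1 = 3, x_2 = 49/4, maximum P = 2569/4

Vertices and P = 14x_1 + 49x_2:
  (64/5, 0) → P = 896/5
  (3, 0) → P = 42
  (3, 49/4) → P = 2569/4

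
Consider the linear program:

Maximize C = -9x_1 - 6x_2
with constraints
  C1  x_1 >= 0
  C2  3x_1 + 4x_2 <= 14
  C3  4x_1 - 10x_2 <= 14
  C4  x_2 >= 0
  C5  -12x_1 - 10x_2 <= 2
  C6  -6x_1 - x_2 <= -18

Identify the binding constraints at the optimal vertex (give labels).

C4 and C6

Extreme points and C = -9x_1 - 6x_2:
  (98/23, 7/23) → C = -924/23
  (58/21, 10/7) → C = -234/7
  (7/2, 0) → C = -63/2
  (3, 0) → C = -27

The maximum is at (3, 0). Substituting into each constraint, equality holds for C4 and C6; the remaining constraints have slack.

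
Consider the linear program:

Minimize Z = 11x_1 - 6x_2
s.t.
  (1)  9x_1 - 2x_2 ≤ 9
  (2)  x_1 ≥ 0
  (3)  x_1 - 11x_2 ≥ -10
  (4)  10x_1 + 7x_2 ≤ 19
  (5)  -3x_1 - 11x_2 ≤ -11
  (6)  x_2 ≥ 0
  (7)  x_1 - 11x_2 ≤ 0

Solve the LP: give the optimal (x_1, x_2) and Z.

Vertices and Z = 11x_1 - 6x_2:
  (101/83, 81/83) → Z = 625/83
  (121/105, 24/35) → Z = 899/105
  (139/117, 119/117) → Z = 815/117
  (1/4, 41/44) → Z = -125/44

x_1 = 1/4, x_2 = 41/44, minimum Z = -125/44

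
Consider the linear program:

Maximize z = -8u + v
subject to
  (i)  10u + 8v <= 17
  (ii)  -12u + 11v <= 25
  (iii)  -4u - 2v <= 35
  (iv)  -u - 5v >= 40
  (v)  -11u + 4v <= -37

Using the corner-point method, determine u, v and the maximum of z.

u = -33/19, v = -533/38, maximum z = -5/38

Corner points and z = -8u + v:
  (135/14, -139/14) → z = -1219/14
  (-33/19, -533/38) → z = -5/38
  (25/59, -477/59) → z = -677/59
The feasible region is unbounded (it extends along (4, -5), (1, -2)), but z strictly decreases along every unbounded feasible direction, so there is no improving ray and the maximum is attained at a vertex.

At the optimal vertex, -4u - 2v = 35 and -11u + 4v = -37.
Solving simultaneously gives u = -33/19, v = -533/38.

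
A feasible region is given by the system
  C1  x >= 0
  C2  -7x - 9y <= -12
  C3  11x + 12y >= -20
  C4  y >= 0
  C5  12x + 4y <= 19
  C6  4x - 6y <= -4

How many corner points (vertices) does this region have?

Pairwise boundary intersections that survive every other constraint:
  (0, 4/3)
  (0, 19/4)
  (6/13, 38/39)
  (49/44, 31/22)

4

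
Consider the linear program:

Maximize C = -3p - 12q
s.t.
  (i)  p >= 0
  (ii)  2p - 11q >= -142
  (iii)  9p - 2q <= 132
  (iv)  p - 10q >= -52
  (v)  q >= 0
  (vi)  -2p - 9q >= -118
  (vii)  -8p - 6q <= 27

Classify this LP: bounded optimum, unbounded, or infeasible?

bounded optimum

Feasible corners and C = -3p - 12q:
  (0, 26/5) → C = -312/5
  (0, 0) → C = 0
  (178/11, 75/11) → C = -1434/11
  (44/3, 0) → C = -44
The feasible region has finitely many vertices and no improving ray; the maximum is 0 at (0, 0).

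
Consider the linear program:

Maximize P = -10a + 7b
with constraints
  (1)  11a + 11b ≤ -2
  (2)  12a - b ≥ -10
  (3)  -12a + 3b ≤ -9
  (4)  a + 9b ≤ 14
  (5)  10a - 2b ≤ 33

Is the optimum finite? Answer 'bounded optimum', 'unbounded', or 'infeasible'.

Extreme points and P = -10a + 7b:
  (31/55, -41/55) → P = -597/55
  (359/132, -383/132) → P = -6271/132
  (-13/8, -19/2) → P = -201/4
  (-53/14, -248/7) → P = -1471/7
The feasible region has finitely many vertices and no improving ray; the maximum is -597/55 at (31/55, -41/55).

bounded optimum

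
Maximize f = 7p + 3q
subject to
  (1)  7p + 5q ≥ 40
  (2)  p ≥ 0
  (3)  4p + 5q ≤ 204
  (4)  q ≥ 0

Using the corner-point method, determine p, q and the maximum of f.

Feasible corners and f = 7p + 3q:
  (0, 8) → f = 24
  (40/7, 0) → f = 40
  (0, 204/5) → f = 612/5
  (51, 0) → f = 357

The binding constraints are 4p + 5q = 204 and q = 0.
Solving simultaneously gives p = 51, q = 0.

p = 51, q = 0, maximum f = 357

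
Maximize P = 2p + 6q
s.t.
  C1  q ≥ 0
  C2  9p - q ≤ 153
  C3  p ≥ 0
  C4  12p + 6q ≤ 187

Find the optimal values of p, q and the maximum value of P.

p = 0, q = 187/6, maximum P = 187

Corner points and P = 2p + 6q:
  (0, 0) → P = 0
  (187/12, 0) → P = 187/6
  (0, 187/6) → P = 187

The optimum lies where p = 0 and 12p + 6q = 187.
Solving simultaneously gives p = 0, q = 187/6.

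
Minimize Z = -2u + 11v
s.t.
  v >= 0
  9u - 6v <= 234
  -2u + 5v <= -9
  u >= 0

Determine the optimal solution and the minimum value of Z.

u = 26, v = 0, minimum Z = -52

Extreme points and Z = -2u + 11v:
  (26, 0) → Z = -52
  (9/2, 0) → Z = -9
  (372/11, 129/11) → Z = 675/11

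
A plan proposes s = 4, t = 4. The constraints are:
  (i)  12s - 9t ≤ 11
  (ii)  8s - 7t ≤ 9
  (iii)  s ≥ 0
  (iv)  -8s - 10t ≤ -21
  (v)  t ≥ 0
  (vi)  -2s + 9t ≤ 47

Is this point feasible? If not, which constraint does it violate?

not feasible — violates (i)

Constraint (i): 12s - 9t = 12, which is not ≤ 11. All other constraints are satisfied.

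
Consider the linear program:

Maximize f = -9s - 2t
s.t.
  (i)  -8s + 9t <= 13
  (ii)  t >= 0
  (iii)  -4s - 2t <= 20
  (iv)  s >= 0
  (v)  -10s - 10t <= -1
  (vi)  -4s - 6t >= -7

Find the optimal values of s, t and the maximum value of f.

s = 0, t = 1/10, maximum f = -1/5

Extreme points and f = -9s - 2t:
  (1/10, 0) → f = -9/10
  (7/4, 0) → f = -63/4
  (0, 1/10) → f = -1/5
  (0, 7/6) → f = -7/3

At the optimal vertex, s = 0 and -10s - 10t = -1.
Solving simultaneously gives s = 0, t = 1/10.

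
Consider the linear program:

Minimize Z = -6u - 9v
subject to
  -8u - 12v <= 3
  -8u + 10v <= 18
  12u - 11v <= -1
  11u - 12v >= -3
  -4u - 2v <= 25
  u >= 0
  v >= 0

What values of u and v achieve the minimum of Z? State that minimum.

u = 21/23, v = 25/23, minimum Z = -351/23

Feasible corners and Z = -6u - 9v:
  (21/23, 25/23) → Z = -351/23
  (0, 1/11) → Z = -9/11
  (0, 1/4) → Z = -9/4

The optimum lies where 12u - 11v = -1 and 11u - 12v = -3.
Solving simultaneously gives u = 21/23, v = 25/23.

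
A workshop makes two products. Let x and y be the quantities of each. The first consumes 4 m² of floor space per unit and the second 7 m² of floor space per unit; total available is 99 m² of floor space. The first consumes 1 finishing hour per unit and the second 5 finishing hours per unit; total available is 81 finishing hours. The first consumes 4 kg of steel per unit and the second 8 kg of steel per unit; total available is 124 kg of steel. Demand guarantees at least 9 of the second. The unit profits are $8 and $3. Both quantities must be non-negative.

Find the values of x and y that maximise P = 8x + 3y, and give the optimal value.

x = 9, y = 9, maximum P = 99

Corner points and P = 8x + 3y:
  (0, 99/7) → P = 297/7
  (0, 9) → P = 27
  (9, 9) → P = 99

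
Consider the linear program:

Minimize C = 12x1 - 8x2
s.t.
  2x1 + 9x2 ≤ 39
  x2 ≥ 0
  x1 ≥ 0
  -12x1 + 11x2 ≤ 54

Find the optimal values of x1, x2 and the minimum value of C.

x1 = 0, x2 = 13/3, minimum C = -104/3

Feasible corners and C = 12x1 - 8x2:
  (39/2, 0) → C = 234
  (0, 13/3) → C = -104/3
  (0, 0) → C = 0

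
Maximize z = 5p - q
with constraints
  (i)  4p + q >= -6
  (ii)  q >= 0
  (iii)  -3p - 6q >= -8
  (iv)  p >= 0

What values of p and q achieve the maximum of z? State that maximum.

p = 8/3, q = 0, maximum z = 40/3

Vertices and z = 5p - q:
  (8/3, 0) → z = 40/3
  (0, 0) → z = 0
  (0, 4/3) → z = -4/3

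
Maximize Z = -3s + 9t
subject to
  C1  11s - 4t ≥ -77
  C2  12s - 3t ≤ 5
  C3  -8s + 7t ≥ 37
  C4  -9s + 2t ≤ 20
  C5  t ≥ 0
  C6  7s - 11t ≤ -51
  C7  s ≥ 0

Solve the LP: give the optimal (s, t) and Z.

s = 251/15, t = 979/15, maximum Z = 2686/5

Corner points and Z = -3s + 9t:
  (251/15, 979/15) → Z = 2686/5
  (37/7, 473/14) → Z = 4035/14
  (73/30, 121/15) → Z = 653/10
  (0, 37/7) → Z = 333/7
  (0, 10) → Z = 90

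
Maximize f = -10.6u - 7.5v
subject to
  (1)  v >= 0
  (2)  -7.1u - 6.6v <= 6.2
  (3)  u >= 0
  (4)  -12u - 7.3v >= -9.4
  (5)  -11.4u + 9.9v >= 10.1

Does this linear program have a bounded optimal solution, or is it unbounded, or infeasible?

bounded optimum

Vertices and f = -10.6u - 7.5v:
  (0, 94/73) → f = -705/73
  (0, 101/99) → f = -505/66
  (1933/20202, 3806/3367) → f = -958799/101010
The feasible region has finitely many vertices and no improving ray; the maximum is -505/66 at (0, 101/99).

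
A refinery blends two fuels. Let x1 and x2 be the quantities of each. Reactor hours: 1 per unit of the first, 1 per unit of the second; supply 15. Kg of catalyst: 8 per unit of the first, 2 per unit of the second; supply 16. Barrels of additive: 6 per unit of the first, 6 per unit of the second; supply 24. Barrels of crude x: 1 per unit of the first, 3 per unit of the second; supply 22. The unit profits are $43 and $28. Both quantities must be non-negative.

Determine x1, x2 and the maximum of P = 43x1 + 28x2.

x1 = 4/3, x2 = 8/3, maximum P = 132

Extreme points and P = 43x1 + 28x2:
  (0, 0) → P = 0
  (0, 4) → P = 112
  (2, 0) → P = 86
  (4/3, 8/3) → P = 132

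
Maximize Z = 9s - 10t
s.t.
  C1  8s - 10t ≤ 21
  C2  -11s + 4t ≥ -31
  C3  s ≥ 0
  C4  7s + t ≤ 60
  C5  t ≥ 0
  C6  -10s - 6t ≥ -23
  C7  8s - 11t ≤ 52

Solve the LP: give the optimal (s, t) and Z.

s = 23/10, t = 0, maximum Z = 207/10

Extreme points and Z = 9s - 10t:
  (0, 0) → Z = 0
  (0, 23/6) → Z = -115/3
  (23/10, 0) → Z = 207/10

The optimum lies where t = 0 and -10s - 6t = -23.
Solving simultaneously gives s = 23/10, t = 0.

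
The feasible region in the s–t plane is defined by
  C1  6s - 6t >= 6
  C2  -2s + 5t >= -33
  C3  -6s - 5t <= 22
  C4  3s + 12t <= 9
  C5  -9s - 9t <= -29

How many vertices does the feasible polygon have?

3

The feasible vertices (each the meet of two boundaries and inside every other half-plane) are:
  (147/13, -27/13)
  (442/63, -239/63)
  (89/27, -2/27)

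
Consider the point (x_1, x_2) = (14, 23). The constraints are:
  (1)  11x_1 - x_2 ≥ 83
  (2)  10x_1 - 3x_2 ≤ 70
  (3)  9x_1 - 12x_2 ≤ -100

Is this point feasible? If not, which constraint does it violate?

not feasible — violates (2)

Constraint (2): 10x_1 - 3x_2 = 71, which is not ≤ 70. All other constraints are satisfied.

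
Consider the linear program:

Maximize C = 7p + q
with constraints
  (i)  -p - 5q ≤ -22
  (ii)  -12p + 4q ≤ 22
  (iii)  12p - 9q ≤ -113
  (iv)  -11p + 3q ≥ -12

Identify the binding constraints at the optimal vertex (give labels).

(ii) and (iv)

Vertices and C = 7p + q:
  (127/30, 91/5) → C = 287/6
  (57/4, 193/4) → C = 148
  (149/21, 1387/63) → C = 4516/63

The maximum is at (57/4, 193/4). Substituting into each constraint, equality holds for (ii) and (iv); the remaining constraints have slack.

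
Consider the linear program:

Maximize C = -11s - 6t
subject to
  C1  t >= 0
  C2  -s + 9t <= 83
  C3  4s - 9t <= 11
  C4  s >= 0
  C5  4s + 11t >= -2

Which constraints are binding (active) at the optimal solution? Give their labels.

C1 and C4

Extreme points and C = -11s - 6t:
  (11/4, 0) → C = -121/4
  (0, 0) → C = 0
  (94/3, 343/27) → C = -3788/9
  (0, 83/9) → C = -166/3

The maximum is at (0, 0). Substituting into each constraint, equality holds for C1 and C4; the remaining constraints have slack.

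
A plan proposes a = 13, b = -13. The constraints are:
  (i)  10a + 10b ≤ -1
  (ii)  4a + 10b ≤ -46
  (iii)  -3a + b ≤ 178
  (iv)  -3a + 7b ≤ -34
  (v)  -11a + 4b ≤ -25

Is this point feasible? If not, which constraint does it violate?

not feasible — violates (i)

Constraint (i): 10a + 10b = 0, which is not ≤ -1. All other constraints are satisfied.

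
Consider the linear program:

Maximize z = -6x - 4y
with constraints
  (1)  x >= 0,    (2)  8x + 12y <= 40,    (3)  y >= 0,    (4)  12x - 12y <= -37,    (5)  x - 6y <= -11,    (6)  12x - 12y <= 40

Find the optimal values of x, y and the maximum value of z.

The binding constraints are x = 0 and 12x - 12y = -37.
Solving simultaneously gives x = 0, y = 37/12.

x = 0, y = 37/12, maximum z = -37/3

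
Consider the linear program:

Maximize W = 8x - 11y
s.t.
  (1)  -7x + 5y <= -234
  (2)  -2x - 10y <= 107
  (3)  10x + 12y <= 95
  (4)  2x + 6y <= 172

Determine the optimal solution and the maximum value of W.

x = 1117/38, y = -315/19, maximum W = 7933/19

At the optimal vertex, -2x - 10y = 107 and 10x + 12y = 95.
Solving simultaneously gives x = 1117/38, y = -315/19.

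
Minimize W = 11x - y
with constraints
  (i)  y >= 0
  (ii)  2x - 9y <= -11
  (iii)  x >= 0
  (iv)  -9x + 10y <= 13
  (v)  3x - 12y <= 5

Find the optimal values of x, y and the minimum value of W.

Feasible corners and W = 11x - y:
  (0, 11/9) → W = -11/9
  (59, 43/3) → W = 1904/3
  (0, 13/10) → W = -13/10
The feasible region is unbounded (it extends along (10, 9), (4, 1)), but W strictly increases along every unbounded feasible direction, so there is no improving ray and the minimum is attained at a vertex.

The binding constraints are x = 0 and -9x + 10y = 13.
Solving simultaneously gives x = 0, y = 13/10.

x = 0, y = 13/10, minimum W = -13/10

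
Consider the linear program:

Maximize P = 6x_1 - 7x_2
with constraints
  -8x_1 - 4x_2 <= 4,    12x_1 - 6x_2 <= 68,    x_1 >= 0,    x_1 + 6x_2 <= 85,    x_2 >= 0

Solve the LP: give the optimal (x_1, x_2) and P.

Corner points and P = 6x_1 - 7x_2:
  (153/13, 476/39) → P = -578/39
  (17/3, 0) → P = 34
  (0, 85/6) → P = -595/6
  (0, 0) → P = 0

At the optimal vertex, 12x_1 - 6x_2 = 68 and x_2 = 0.
Solving simultaneously gives x_1 = 17/3, x_2 = 0.

x_1 = 17/3, x_2 = 0, maximum P = 34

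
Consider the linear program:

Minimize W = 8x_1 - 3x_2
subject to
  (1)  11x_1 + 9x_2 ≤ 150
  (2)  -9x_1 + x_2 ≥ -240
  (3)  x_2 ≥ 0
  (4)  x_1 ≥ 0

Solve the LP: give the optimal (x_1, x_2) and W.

The binding constraints are 11x_1 + 9x_2 = 150 and x_1 = 0.
Solving simultaneously gives x_1 = 0, x_2 = 50/3.

x_1 = 0, x_2 = 50/3, minimum W = -50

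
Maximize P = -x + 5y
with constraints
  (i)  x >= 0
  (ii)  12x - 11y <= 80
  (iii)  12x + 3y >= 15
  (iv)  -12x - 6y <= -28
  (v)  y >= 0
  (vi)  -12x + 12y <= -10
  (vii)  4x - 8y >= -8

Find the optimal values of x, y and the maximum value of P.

Vertices and P = -x + 5y:
  (20/3, 0) → P = -20/3
  (14, 8) → P = 26
  (7/3, 0) → P = -7/3
  (11/6, 1) → P = 19/6
  (11/3, 17/6) → P = 21/2

At the optimal vertex, 12x - 11y = 80 and 4x - 8y = -8.
Solving simultaneously gives x = 14, y = 8.

x = 14, y = 8, maximum P = 26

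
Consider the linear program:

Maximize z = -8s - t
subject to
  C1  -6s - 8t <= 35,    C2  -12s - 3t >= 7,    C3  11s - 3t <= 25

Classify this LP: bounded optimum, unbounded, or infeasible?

unbounded

From the feasible point (49/78, -63/13), moving in the direction (-8, 6) keeps every constraint satisfied while z increases without bound.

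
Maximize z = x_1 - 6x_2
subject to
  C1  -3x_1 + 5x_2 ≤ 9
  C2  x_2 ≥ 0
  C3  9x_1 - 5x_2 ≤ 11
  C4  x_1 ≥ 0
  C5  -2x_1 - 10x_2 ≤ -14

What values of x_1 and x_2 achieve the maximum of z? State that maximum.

Vertices and z = x_1 - 6x_2:
  (10/3, 19/5) → z = -292/15
  (0, 9/5) → z = -54/5
  (9/5, 26/25) → z = -111/25
  (0, 7/5) → z = -42/5

x_1 = 9/5, x_2 = 26/25, maximum z = -111/25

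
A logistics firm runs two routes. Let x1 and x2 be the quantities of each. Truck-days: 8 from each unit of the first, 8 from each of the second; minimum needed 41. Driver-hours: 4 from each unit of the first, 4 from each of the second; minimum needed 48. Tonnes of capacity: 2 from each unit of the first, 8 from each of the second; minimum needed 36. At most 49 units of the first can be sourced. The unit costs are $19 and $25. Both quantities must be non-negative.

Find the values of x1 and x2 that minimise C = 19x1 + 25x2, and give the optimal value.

Feasible corners and C = 19x1 + 25x2:
  (0, 12) → C = 300
  (18, 0) → C = 342
  (49, 0) → C = 931
  (10, 2) → C = 240
The feasible region is unbounded (it extends along (0, 1)), but C strictly increases along every unbounded feasible direction, so there is no improving ray and the minimum is attained at a vertex.

At the optimal vertex, 4x1 + 4x2 = 48 and 2x1 + 8x2 = 36.
Solving simultaneously gives x1 = 10, x2 = 2.

x1 = 10, x2 = 2, minimum C = 240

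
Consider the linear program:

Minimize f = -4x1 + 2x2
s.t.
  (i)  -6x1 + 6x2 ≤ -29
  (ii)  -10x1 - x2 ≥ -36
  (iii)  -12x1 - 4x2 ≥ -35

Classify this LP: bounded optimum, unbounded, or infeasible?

From the feasible point (163/48, -23/16), moving in the direction (1, -10) keeps every constraint satisfied while f decreases without bound.

unbounded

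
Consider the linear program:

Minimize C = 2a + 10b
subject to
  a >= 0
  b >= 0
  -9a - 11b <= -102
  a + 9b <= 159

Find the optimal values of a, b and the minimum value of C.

a = 34/3, b = 0, minimum C = 68/3

Extreme points and C = 2a + 10b:
  (0, 102/11) → C = 1020/11
  (0, 53/3) → C = 530/3
  (34/3, 0) → C = 68/3
  (159, 0) → C = 318

At the optimal vertex, b = 0 and -9a - 11b = -102.
Solving simultaneously gives a = 34/3, b = 0.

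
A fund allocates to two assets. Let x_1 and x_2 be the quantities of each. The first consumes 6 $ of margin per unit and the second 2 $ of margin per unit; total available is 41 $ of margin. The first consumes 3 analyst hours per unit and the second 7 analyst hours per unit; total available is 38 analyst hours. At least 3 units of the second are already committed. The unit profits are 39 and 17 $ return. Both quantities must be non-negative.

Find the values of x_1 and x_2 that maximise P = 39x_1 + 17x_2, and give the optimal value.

x_1 = 17/3, x_2 = 3, maximum P = 272

Vertices and P = 39x_1 + 17x_2:
  (0, 38/7) → P = 646/7
  (0, 3) → P = 51
  (17/3, 3) → P = 272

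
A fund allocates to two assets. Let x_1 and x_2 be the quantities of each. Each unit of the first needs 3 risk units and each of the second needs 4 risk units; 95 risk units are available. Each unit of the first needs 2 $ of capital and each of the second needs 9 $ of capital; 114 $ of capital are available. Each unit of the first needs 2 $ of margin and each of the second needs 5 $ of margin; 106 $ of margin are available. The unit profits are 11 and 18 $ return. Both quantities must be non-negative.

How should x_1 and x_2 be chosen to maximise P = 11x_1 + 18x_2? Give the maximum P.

Vertices and P = 11x_1 + 18x_2:
  (0, 0) → P = 0
  (0, 38/3) → P = 228
  (95/3, 0) → P = 1045/3
  (21, 8) → P = 375

The binding constraints are 3x_1 + 4x_2 = 95 and 2x_1 + 9x_2 = 114.
Solving simultaneously gives x_1 = 21, x_2 = 8.

x_1 = 21, x_2 = 8, maximum P = 375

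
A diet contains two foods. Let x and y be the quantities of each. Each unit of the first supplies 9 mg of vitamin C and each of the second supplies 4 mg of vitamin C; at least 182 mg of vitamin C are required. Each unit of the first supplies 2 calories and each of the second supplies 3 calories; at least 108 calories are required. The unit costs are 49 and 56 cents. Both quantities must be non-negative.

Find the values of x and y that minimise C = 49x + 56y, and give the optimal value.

The feasible region is unbounded (it extends along (0, 1), (1, 0)), but C strictly increases along every unbounded feasible direction, so there is no improving ray and the minimum is attained at a vertex.

x = 6, y = 32, minimum C = 2086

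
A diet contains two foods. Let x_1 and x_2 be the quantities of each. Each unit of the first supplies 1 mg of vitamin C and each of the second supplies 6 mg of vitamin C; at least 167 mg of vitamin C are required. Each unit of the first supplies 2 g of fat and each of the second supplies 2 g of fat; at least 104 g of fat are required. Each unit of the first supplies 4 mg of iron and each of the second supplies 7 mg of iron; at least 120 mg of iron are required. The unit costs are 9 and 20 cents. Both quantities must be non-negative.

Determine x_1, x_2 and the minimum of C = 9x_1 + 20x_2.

x_1 = 29, x_2 = 23, minimum C = 721

The feasible region is unbounded (it extends along (0, 1), (1, 0)), but C strictly increases along every unbounded feasible direction, so there is no improving ray and the minimum is attained at a vertex.

At the optimal vertex, x_1 + 6x_2 = 167 and 2x_1 + 2x_2 = 104.
Solving simultaneously gives x_1 = 29, x_2 = 23.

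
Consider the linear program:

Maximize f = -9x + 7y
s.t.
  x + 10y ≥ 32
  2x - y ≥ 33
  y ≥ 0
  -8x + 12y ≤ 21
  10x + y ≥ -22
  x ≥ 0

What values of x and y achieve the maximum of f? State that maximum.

Corner points and f = -9x + 7y:
  (362/21, 31/21) → f = -3041/21
  (32, 0) → f = -288
  (417/16, 153/8) → f = -1611/16
The feasible region is unbounded (it extends along (1, 0), (3, 2)), but f strictly decreases along every unbounded feasible direction, so there is no improving ray and the maximum is attained at a vertex.

x = 417/16, y = 153/8, maximum f = -1611/16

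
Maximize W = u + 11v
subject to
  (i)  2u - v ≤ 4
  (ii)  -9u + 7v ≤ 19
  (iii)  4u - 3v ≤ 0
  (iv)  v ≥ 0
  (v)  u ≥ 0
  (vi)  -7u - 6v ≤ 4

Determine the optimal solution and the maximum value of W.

u = 47/5, v = 74/5, maximum W = 861/5

Corner points and W = u + 11v:
  (47/5, 74/5) → W = 861/5
  (6, 8) → W = 94
  (0, 19/7) → W = 209/7
  (0, 0) → W = 0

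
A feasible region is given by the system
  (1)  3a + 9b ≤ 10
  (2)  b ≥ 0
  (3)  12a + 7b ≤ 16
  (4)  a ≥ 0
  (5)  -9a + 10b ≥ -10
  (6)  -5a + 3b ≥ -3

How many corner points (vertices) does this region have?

Of the 15 pairwise boundary intersections, those satisfying every inequality are:
  (74/87, 24/29)
  (0, 10/9)
  (0, 0)
  (3/5, 0)
  (69/71, 44/71)

5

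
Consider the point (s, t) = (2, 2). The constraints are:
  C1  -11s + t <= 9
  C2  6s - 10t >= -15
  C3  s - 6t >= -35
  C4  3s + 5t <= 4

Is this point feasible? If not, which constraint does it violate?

not feasible — violates C4

Constraint C4: 3s + 5t = 16, which is not ≤ 4. All other constraints are satisfied.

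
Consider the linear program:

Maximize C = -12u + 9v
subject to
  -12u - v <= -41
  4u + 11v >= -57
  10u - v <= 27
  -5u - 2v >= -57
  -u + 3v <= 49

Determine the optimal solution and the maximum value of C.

u = 2, v = 17, maximum C = 129

The binding constraints are -12u - v = -41 and -u + 3v = 49.
Solving simultaneously gives u = 2, v = 17.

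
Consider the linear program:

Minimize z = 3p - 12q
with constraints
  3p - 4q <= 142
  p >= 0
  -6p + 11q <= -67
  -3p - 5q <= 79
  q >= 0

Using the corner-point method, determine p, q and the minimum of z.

Feasible corners and z = 3p - 12q:
  (1294/9, 217/3) → z = -1310/3
  (142/3, 0) → z = 142
  (67/6, 0) → z = 67/2

The optimum lies where 3p - 4q = 142 and -6p + 11q = -67.
Solving simultaneously gives p = 1294/9, q = 217/3.

p = 1294/9, q = 217/3, minimum z = -1310/3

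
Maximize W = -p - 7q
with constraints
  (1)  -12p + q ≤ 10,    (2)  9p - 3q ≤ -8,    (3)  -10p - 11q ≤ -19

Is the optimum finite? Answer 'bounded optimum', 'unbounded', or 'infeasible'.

bounded optimum

Extreme points and W = -p - 7q:
  (-91/142, 164/71) → W = -2205/142
  (-31/129, 251/129) → W = -1726/129
The feasible region has finitely many vertices and no improving ray; the maximum is -1726/129 at (-31/129, 251/129).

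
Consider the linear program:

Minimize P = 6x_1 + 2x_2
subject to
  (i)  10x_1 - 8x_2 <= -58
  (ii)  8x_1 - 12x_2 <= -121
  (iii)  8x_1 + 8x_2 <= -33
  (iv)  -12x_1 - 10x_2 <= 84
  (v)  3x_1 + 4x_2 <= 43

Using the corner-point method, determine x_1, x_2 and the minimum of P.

Vertices and P = 6x_1 + 2x_2:
  (-341/40, 22/5) → P = -847/20
  (-1109/112, 195/56) → P = -2937/56
  (-171/8, 69/4) → P = -375/4

x_1 = -171/8, x_2 = 69/4, minimum P = -375/4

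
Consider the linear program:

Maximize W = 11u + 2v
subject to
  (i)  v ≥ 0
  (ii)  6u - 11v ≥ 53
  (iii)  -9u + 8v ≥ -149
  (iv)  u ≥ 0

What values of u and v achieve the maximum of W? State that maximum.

u = 405/17, v = 139/17, maximum W = 4733/17

Vertices and W = 11u + 2v:
  (53/6, 0) → W = 583/6
  (149/9, 0) → W = 1639/9
  (405/17, 139/17) → W = 4733/17

The binding constraints are 6u - 11v = 53 and -9u + 8v = -149.
Solving simultaneously gives u = 405/17, v = 139/17.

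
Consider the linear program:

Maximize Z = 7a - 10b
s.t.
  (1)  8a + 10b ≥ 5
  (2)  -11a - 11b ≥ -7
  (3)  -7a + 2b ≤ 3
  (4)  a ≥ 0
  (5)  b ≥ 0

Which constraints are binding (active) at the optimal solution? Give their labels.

Vertices and Z = 7a - 10b:
  (0, 1/2) → Z = -5
  (5/8, 0) → Z = 35/8
  (0, 7/11) → Z = -70/11
  (7/11, 0) → Z = 49/11

The maximum is at (7/11, 0). Substituting into each constraint, equality holds for (2) and (5); the remaining constraints have slack.

(2) and (5)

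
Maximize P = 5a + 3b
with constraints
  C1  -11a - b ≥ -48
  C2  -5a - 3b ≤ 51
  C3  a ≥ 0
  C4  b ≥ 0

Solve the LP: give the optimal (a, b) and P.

Feasible corners and P = 5a + 3b:
  (0, 48) → P = 144
  (48/11, 0) → P = 240/11
  (0, 0) → P = 0

a = 0, b = 48, maximum P = 144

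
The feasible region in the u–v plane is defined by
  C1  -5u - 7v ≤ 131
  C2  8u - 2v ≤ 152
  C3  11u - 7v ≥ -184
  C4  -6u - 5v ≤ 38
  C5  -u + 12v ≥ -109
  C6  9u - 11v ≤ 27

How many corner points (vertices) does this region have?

4

Pairwise boundary intersections that survive every other constraint:
  (716/17, 1572/17)
  (809/35, 576/35)
  (-1186/97, 686/97)
  (-283/111, -168/37)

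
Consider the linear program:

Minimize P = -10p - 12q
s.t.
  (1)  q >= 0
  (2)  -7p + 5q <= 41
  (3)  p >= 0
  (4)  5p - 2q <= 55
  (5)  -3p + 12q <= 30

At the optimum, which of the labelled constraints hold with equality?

Feasible corners and P = -10p - 12q:
  (0, 0) → P = 0
  (11, 0) → P = -110
  (0, 5/2) → P = -30
  (40/3, 35/6) → P = -610/3

The minimum is at (40/3, 35/6). Substituting into each constraint, equality holds for (4) and (5); the remaining constraints have slack.

(4) and (5)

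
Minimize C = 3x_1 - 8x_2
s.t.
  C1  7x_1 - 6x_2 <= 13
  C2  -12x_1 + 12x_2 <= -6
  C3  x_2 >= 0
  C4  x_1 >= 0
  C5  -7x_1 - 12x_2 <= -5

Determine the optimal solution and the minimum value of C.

x_1 = 10, x_2 = 19/2, minimum C = -46

Corner points and C = 3x_1 - 8x_2:
  (10, 19/2) → C = -46
  (13/7, 0) → C = 39/7
  (11/19, 3/38) → C = 21/19
  (5/7, 0) → C = 15/7

The optimum lies where 7x_1 - 6x_2 = 13 and -12x_1 + 12x_2 = -6.
Solving simultaneously gives x_1 = 10, x_2 = 19/2.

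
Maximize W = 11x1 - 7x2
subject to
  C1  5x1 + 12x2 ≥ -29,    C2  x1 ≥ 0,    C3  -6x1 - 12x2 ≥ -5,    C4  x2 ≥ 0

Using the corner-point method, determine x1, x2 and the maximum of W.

Vertices and W = 11x1 - 7x2:
  (0, 5/12) → W = -35/12
  (0, 0) → W = 0
  (5/6, 0) → W = 55/6

The binding constraints are -6x1 - 12x2 = -5 and x2 = 0.
Solving simultaneously gives x1 = 5/6, x2 = 0.

x1 = 5/6, x2 = 0, maximum W = 55/6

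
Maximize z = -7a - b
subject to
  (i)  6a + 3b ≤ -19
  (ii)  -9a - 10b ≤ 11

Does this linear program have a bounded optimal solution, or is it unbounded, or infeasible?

From the feasible point (-157/33, 35/11), moving in the direction (-10, 9) keeps every constraint satisfied while z increases without bound.

unbounded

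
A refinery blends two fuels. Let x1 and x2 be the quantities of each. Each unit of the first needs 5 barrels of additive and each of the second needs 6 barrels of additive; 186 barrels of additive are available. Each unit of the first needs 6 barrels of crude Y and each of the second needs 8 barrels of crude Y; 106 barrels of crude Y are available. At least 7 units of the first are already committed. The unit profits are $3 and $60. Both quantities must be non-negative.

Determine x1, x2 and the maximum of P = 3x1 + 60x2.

x1 = 7, x2 = 8, maximum P = 501

Corner points and P = 3x1 + 60x2:
  (53/3, 0) → P = 53
  (7, 0) → P = 21
  (7, 8) → P = 501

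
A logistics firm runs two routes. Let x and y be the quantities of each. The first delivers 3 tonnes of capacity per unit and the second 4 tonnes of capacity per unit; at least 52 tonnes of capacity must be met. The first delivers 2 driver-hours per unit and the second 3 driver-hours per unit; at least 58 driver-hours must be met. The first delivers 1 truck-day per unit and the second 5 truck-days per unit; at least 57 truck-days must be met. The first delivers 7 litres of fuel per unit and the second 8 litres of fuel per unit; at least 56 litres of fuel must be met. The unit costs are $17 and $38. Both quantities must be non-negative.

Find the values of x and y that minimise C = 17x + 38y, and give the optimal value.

x = 17, y = 8, minimum C = 593

Extreme points and C = 17x + 38y:
  (0, 58/3) → C = 2204/3
  (57, 0) → C = 969
  (17, 8) → C = 593
The feasible region is unbounded (it extends along (0, 1), (1, 0)), but C strictly increases along every unbounded feasible direction, so there is no improving ray and the minimum is attained at a vertex.

The binding constraints are 2x + 3y = 58 and x + 5y = 57.
Solving simultaneously gives x = 17, y = 8.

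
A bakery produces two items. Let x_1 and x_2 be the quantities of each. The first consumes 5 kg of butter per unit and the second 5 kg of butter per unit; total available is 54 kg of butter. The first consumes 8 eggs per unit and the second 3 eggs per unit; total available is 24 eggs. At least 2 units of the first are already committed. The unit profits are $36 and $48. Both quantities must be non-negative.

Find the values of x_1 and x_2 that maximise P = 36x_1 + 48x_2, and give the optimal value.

At the optimal vertex, 8x_1 + 3x_2 = 24 and x_1 = 2.
Solving simultaneously gives x_1 = 2, x_2 = 8/3.

x_1 = 2, x_2 = 8/3, maximum P = 200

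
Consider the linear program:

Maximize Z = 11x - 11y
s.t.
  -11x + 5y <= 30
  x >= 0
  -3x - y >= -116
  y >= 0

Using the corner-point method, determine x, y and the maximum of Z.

x = 116/3, y = 0, maximum Z = 1276/3

Vertices and Z = 11x - 11y:
  (0, 6) → Z = -66
  (275/13, 683/13) → Z = -4488/13
  (0, 0) → Z = 0
  (116/3, 0) → Z = 1276/3

The binding constraints are -3x - y = -116 and y = 0.
Solving simultaneously gives x = 116/3, y = 0.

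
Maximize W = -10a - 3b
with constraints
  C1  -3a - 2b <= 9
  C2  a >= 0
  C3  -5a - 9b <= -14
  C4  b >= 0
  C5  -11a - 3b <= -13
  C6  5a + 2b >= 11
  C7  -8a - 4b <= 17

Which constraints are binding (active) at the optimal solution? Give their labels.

Extreme points and W = -10a - 3b:
  (0, 11/2) → W = -33/2
  (14/5, 0) → W = -28
  (71/35, 3/7) → W = -151/7
The feasible region is unbounded (it extends along (0, 1), (1, 0)), but W strictly decreases along every unbounded feasible direction, so there is no improving ray and the maximum is attained at a vertex.

The maximum is at (0, 11/2). Substituting into each constraint, equality holds for C2 and C6; the remaining constraints have slack.

C2 and C6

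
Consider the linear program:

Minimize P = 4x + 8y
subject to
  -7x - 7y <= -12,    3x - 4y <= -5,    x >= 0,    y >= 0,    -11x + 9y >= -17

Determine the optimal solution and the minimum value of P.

x = 13/49, y = 71/49, minimum P = 620/49

The feasible region is unbounded (it extends along (0, 1), (9, 11)), but P strictly increases along every unbounded feasible direction, so there is no improving ray and the minimum is attained at a vertex.

At the optimal vertex, -7x - 7y = -12 and 3x - 4y = -5.
Solving simultaneously gives x = 13/49, y = 71/49.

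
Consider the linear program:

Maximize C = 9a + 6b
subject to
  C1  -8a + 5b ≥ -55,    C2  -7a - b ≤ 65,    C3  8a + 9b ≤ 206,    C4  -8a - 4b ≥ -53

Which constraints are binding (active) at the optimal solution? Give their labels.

C3 and C4

Extreme points and C = 9a + 6b:
  (-270/43, -905/43) → C = -7860/43
  (485/72, -2/9) → C = 1423/24
  (-791/55, 1962/55) → C = 423/5
  (-347/40, 153/5) → C = 4221/40

The maximum is at (-347/40, 153/5). Substituting into each constraint, equality holds for C3 and C4; the remaining constraints have slack.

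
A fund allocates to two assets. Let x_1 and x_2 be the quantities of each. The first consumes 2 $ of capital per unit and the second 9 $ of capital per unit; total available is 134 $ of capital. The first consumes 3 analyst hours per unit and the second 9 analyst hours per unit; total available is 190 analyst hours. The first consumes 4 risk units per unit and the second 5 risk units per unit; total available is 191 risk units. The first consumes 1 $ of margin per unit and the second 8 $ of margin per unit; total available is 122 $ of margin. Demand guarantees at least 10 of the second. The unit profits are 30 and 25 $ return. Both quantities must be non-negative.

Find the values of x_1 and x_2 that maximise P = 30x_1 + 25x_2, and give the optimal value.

At the optimal vertex, 2x_1 + 9x_2 = 134 and x_2 = 10.
Solving simultaneously gives x_1 = 22, x_2 = 10.

x_1 = 22, x_2 = 10, maximum P = 910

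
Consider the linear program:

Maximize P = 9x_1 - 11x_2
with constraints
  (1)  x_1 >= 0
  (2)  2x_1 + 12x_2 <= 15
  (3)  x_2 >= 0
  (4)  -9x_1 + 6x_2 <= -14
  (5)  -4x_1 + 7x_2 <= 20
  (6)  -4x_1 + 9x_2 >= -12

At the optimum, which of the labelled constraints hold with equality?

(2) and (6)

Feasible corners and P = 9x_1 - 11x_2:
  (43/20, 107/120) → P = 229/24
  (93/22, 6/11) → P = 705/22
  (14/9, 0) → P = 14
  (3, 0) → P = 27

The maximum is at (93/22, 6/11). Substituting into each constraint, equality holds for (2) and (6); the remaining constraints have slack.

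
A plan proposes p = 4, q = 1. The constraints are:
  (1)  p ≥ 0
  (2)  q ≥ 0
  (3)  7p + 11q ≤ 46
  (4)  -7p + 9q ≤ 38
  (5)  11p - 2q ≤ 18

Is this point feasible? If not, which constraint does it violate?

Constraint (5): 11p - 2q = 42, which is not ≤ 18. All other constraints are satisfied.

not feasible — violates (5)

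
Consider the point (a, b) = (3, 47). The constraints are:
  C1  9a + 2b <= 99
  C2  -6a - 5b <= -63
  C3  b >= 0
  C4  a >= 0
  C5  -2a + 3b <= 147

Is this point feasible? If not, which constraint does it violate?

Constraint C1: 9a + 2b = 121, which is not ≤ 99. All other constraints are satisfied.

not feasible — violates C1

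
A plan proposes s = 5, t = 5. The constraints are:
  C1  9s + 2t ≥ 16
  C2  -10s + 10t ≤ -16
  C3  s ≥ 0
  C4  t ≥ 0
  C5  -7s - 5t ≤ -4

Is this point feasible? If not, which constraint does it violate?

not feasible — violates C2

Constraint C2: -10s + 10t = 0, which is not ≤ -16. All other constraints are satisfied.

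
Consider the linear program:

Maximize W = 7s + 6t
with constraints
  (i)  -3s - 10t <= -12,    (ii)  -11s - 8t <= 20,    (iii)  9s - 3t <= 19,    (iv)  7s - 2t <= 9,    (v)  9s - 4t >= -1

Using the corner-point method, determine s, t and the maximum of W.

s = 19/5, t = 44/5, maximum W = 397/5

Extreme points and W = 7s + 6t:
  (3/2, 3/4) → W = 15
  (19/51, 37/34) → W = 466/51
  (19/5, 44/5) → W = 397/5

At the optimal vertex, 7s - 2t = 9 and 9s - 4t = -1.
Solving simultaneously gives s = 19/5, t = 44/5.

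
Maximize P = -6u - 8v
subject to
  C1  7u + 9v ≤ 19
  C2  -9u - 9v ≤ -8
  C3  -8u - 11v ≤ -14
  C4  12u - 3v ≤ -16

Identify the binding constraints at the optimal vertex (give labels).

Vertices and P = -6u - 8v:
  (-11/2, 115/18) → P = -163/9
  (-29/43, 340/129) → P = -2198/129
  (-38/27, 62/27) → P = -268/27
  (-67/78, 74/39) → P = -391/39

The maximum is at (-38/27, 62/27). Substituting into each constraint, equality holds for C2 and C3; the remaining constraints have slack.

C2 and C3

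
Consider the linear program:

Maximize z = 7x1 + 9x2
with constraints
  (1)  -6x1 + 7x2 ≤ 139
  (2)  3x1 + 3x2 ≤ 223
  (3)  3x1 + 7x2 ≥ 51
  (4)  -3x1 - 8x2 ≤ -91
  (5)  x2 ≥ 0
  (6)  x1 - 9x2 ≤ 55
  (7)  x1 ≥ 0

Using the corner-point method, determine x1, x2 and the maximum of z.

x1 = 88/3, x2 = 45, maximum z = 1831/3

Feasible corners and z = 7x1 + 9x2:
  (88/3, 45) → z = 1831/3
  (0, 139/7) → z = 1251/7
  (362/5, 29/15) → z = 2621/5
  (91/3, 0) → z = 637/3
  (0, 91/8) → z = 819/8
  (55, 0) → z = 385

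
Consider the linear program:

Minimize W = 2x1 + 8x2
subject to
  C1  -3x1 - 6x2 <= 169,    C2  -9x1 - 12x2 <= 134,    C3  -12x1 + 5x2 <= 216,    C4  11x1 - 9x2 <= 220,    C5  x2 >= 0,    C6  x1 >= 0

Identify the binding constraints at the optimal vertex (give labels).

Feasible corners and W = 2x1 + 8x2:
  (0, 216/5) → W = 1728/5
  (20, 0) → W = 40
  (0, 0) → W = 0
The feasible region is unbounded (it extends along (9, 11), (5, 12)), but W strictly increases along every unbounded feasible direction, so there is no improving ray and the minimum is attained at a vertex.

The minimum is at (0, 0). Substituting into each constraint, equality holds for C5 and C6; the remaining constraints have slack.

C5 and C6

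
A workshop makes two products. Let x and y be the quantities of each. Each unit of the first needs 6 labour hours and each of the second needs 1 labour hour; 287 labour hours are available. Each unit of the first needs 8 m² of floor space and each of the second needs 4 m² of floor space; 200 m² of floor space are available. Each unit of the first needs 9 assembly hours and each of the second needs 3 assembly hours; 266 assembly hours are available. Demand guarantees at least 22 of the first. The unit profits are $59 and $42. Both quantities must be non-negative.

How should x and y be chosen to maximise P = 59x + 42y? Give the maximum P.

x = 22, y = 6, maximum P = 1550

Corner points and P = 59x + 42y:
  (25, 0) → P = 1475
  (22, 0) → P = 1298
  (22, 6) → P = 1550

At the optimal vertex, 8x + 4y = 200 and x = 22.
Solving simultaneously gives x = 22, y = 6.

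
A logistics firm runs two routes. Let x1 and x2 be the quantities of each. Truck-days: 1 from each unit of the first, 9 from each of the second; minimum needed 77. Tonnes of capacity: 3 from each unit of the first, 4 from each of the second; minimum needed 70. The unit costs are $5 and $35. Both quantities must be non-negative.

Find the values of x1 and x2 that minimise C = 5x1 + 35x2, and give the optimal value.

x1 = 14, x2 = 7, minimum C = 315

Vertices and C = 5x1 + 35x2:
  (0, 35/2) → C = 1225/2
  (77, 0) → C = 385
  (14, 7) → C = 315
The feasible region is unbounded (it extends along (0, 1), (1, 0)), but C strictly increases along every unbounded feasible direction, so there is no improving ray and the minimum is attained at a vertex.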